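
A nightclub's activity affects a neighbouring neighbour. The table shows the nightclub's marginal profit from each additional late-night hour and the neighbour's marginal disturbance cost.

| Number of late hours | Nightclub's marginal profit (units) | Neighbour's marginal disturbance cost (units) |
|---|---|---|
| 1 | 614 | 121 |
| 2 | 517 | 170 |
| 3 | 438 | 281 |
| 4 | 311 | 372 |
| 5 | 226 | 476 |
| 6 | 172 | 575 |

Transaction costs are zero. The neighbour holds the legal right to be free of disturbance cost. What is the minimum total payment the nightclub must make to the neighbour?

Efficient level: marginal profit ≥ marginal disturbance cost through level 3, so k* = 3.
With the neighbour holding the right, the nightclub must at least compensate total damage at k*: 121 + 170 + 281 = 572.

572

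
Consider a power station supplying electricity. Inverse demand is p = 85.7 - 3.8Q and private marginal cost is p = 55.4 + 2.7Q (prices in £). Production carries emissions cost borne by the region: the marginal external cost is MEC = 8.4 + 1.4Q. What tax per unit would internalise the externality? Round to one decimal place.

tax = £12.3 per unit

Social marginal cost = private MC + MEC = 63.8 + 4.1Q.
Set SMC = demand: 63.8 + 4.1Q = 85.7 - 3.8Q → Q* = 2.7722.
The Pigouvian tax equals MEC at Q*: 8.4 + 1.4×2.7722 = 12.2811.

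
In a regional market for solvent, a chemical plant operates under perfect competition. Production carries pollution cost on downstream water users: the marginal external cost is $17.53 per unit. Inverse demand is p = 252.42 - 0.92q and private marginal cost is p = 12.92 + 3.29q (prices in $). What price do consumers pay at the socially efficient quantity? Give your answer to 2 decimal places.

Social marginal cost = private MC + MEC = 30.45 + 3.29q.
Set SMC = demand: 30.45 + 3.29q = 252.42 - 0.92q → q* = 52.7245.
Consumer price on the demand curve at q*: 252.42 − 0.92×52.7245 = 203.9135.

P = $203.91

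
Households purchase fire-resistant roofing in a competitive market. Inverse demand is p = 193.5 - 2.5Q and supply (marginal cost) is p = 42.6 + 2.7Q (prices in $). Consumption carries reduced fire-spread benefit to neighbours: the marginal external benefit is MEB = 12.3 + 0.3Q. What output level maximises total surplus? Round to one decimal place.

Q* = 33.3

Social marginal benefit = demand + MEB = 205.8 - 2.2Q.
Set SMB = MC: 205.8 - 2.2Q = 42.6 + 2.7Q → Q* = 33.3061.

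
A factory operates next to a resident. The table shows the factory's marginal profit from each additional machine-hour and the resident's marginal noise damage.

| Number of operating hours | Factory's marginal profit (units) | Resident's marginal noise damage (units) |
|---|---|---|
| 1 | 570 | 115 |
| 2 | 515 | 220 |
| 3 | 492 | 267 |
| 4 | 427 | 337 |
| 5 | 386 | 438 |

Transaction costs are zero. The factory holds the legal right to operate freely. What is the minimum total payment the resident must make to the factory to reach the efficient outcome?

386

Left alone the factory would choose level 5 (marginal profit stays positive).
Efficient level: k* = 4 (marginal profit ≥ marginal noise damage through 4).
The resident must at least cover the factory's forgone profit from cutting 5→4: 386 = 386.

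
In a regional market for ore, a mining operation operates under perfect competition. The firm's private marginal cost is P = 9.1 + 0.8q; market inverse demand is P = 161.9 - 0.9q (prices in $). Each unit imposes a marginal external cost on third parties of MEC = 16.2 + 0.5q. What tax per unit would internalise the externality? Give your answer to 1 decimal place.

tax = $47.2 per unit

Social marginal cost = private MC + MEC = 25.3 + 1.3q.
Set SMC = demand: 25.3 + 1.3q = 161.9 - 0.9q → q* = 62.0909.
The Pigouvian tax equals MEC at q*: 16.2 + 0.5×62.0909 = 47.2455.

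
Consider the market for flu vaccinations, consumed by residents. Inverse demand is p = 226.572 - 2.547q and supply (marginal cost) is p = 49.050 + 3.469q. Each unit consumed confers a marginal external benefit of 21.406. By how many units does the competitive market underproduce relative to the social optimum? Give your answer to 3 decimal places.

Market equilibrium (private): 49.050 + 3.469q = 226.572 - 2.547q → q_m = 29.5083.
Social marginal benefit = demand + MEB = 247.978 - 2.547q.
Set SMB = MC: 247.978 - 2.547q = 49.050 + 3.469q → q* = 33.0665.
Gap = |29.5083 − 33.0665| = 3.5582.

3.558 units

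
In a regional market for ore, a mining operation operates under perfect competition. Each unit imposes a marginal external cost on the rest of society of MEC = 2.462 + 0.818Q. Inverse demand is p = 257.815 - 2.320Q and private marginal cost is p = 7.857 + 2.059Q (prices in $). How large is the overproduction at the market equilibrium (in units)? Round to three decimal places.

9.458 units

Market equilibrium (private): 7.857 + 2.059Q = 257.815 - 2.320Q → Q_m = 57.0811.
Social marginal cost = private MC + MEC = 10.319 + 2.877Q.
Set SMC = demand: 10.319 + 2.877Q = 257.815 - 2.320Q → Q* = 47.6229.
Gap = |57.0811 − 47.6229| = 9.4582.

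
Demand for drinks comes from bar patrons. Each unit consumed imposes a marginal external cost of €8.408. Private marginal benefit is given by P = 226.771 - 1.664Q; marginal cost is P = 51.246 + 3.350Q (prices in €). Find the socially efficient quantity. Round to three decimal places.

Q* = 33.330

Social marginal benefit = demand − MEC = 218.363 - 1.664Q.
Set SMB = MC: 218.363 - 1.664Q = 51.246 + 3.350Q → Q* = 33.3301.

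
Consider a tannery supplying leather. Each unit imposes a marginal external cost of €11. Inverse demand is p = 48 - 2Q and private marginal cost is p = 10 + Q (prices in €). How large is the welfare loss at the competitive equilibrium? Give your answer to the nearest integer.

Market equilibrium (private): 10 + Q = 48 - 2Q → Q_m = 12.6667.
Social marginal cost = private MC + MEC = 21 + Q.
Set SMC = demand: 21 + Q = 48 - 2Q → Q* = 9.0000.
Height of the DWL triangle at Q_m is SMC(Q_m) − demand(Q_m) = MEC(Q_m) = 11.0000.
DWL = ½ × 3.6667 × 11.0000 = 20.1669.

DWL = €20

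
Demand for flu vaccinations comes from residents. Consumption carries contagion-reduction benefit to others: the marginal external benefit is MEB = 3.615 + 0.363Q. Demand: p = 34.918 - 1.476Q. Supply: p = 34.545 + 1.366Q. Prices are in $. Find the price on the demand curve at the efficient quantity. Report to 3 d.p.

P = $32.544

Social marginal benefit = demand + MEB = 38.533 - 1.113Q.
Set SMB = MC: 38.533 - 1.113Q = 34.545 + 1.366Q → Q* = 1.6087.
Consumer price on the demand curve at Q*: 34.918 − 1.476×1.6087 = 32.5436.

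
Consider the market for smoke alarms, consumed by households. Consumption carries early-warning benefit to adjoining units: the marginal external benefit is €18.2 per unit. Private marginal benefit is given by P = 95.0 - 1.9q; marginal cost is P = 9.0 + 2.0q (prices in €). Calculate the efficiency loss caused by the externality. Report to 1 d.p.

Market equilibrium (private): 9.0 + 2.0q = 95.0 - 1.9q → q_m = 22.0513.
Social marginal benefit = demand + MEB = 113.2 - 1.9q.
Set SMB = MC: 113.2 - 1.9q = 9.0 + 2.0q → q* = 26.7179.
The welfare-loss triangle has base |q_m − q*| and height MEB(q_m) (the vertical gap between SMB and MC is zero at q* and MEB at q_m).
DWL = ½ × 4.6666 × 18.2000 = 42.4661.

DWL = €42.5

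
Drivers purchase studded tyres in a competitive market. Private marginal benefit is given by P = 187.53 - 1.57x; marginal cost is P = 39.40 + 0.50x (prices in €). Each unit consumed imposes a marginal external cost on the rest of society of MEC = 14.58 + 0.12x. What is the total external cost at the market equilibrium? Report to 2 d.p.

Market equilibrium (private): 39.40 + 0.50x = 187.53 - 1.57x → x_m = 71.5604.
Total external cost = ∫₀^{x_m} (14.58 + 0.12x) dx = 14.58×71.5604 + ½×0.12×71.5604² = 1350.6041.

€1350.60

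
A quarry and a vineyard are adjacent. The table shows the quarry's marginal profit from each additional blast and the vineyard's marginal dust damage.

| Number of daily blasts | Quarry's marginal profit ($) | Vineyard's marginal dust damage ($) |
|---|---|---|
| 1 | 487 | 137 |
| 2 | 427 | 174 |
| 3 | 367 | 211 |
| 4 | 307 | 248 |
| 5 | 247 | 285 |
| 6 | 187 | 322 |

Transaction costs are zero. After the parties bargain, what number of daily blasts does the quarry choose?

4

Bargaining reaches the level where marginal profit last exceeds marginal dust damage.
That holds through level 4 (307 ≥ 248) but not at 5 (247 < 285).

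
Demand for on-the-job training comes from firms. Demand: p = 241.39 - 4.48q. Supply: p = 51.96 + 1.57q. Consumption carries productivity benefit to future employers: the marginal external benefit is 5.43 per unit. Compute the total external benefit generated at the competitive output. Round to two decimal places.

Market equilibrium (private): 51.96 + 1.57q = 241.39 - 4.48q → q_m = 31.3107.
Total external benefit = MEB × q_m = 5.43 × 31.3107 = 170.0171.

170.02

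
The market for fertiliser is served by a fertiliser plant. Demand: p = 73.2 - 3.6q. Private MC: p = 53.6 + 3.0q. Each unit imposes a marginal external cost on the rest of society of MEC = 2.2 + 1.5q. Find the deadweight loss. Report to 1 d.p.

DWL = 2.7

Market equilibrium (private): 53.6 + 3.0q = 73.2 - 3.6q → q_m = 2.9697.
Social marginal cost = private MC + MEC = 55.8 + 4.5q.
Set SMC = demand: 55.8 + 4.5q = 73.2 - 3.6q → q* = 2.1481.
The loss is the area between SMC and demand from q* to q_m; with linear curves that's a triangle of height MEC(q_m).
DWL = ½ × 0.8216 × 6.6545 = 2.7337.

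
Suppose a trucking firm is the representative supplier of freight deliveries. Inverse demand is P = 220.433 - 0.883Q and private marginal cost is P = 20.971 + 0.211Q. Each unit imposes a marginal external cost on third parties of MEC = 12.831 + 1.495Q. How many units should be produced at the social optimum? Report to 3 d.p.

Q* = 72.086

Social marginal cost = private MC + MEC = 33.802 + 1.706Q.
Set SMC = demand: 33.802 + 1.706Q = 220.433 - 0.883Q → Q* = 72.0861.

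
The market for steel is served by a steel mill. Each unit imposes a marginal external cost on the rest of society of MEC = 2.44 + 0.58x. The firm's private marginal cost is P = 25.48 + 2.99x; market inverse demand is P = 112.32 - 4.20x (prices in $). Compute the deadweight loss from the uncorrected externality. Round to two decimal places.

DWL = $5.74

Market equilibrium (private): 25.48 + 2.99x = 112.32 - 4.20x → x_m = 12.0779.
Social marginal cost = private MC + MEC = 27.92 + 3.57x.
Set SMC = demand: 27.92 + 3.57x = 112.32 - 4.20x → x* = 10.8623.
Between x* and x_m the wedge SMC − demand runs linearly from 0 to MEC(x_m), so the loss is a triangle.
DWL = ½ × 1.2156 × 9.4452 = 5.7408.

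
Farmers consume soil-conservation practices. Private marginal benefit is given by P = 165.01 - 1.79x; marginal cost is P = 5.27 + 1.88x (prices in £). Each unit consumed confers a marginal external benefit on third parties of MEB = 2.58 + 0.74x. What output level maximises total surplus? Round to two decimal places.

x* = 55.40

Social marginal benefit = demand + MEB = 167.59 - 1.05x.
Set SMB = MC: 167.59 - 1.05x = 5.27 + 1.88x → x* = 55.3993.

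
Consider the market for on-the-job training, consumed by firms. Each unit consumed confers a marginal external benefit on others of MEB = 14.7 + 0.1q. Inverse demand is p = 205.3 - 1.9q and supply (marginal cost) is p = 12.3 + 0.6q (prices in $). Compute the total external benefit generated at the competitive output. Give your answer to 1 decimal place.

Market equilibrium (private): 12.3 + 0.6q = 205.3 - 1.9q → q_m = 77.2000.
Total external benefit = ∫₀^{q_m} (14.7 + 0.1q) dq = 14.7×77.2000 + ½×0.1×77.2000² = 1432.8320.

$1432.8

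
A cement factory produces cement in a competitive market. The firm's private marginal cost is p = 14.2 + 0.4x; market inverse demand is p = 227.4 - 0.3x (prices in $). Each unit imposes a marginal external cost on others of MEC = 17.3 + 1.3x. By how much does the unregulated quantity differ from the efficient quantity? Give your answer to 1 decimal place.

206.6 units

Market equilibrium (private): 14.2 + 0.4x = 227.4 - 0.3x → x_m = 304.5714.
Social marginal cost = private MC + MEC = 31.5 + 1.7x.
Set SMC = demand: 31.5 + 1.7x = 227.4 - 0.3x → x* = 97.9500.
Gap = |304.5714 − 97.9500| = 206.6214.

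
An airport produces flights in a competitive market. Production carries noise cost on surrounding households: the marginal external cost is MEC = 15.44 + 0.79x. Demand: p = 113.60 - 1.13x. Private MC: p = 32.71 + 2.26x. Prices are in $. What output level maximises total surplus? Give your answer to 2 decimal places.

x* = 15.66

Social marginal cost = private MC + MEC = 48.15 + 3.05x.
Set SMC = demand: 48.15 + 3.05x = 113.60 - 1.13x → x* = 15.6579.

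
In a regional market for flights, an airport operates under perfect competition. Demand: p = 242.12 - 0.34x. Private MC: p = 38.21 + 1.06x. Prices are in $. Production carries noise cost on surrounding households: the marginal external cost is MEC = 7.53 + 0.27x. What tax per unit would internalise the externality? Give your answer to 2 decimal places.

tax = $39.28 per unit

Social marginal cost = private MC + MEC = 45.74 + 1.33x.
Set SMC = demand: 45.74 + 1.33x = 242.12 - 0.34x → x* = 117.5928.
The Pigouvian tax equals MEC at x*: 7.53 + 0.27×117.5928 = 39.2801.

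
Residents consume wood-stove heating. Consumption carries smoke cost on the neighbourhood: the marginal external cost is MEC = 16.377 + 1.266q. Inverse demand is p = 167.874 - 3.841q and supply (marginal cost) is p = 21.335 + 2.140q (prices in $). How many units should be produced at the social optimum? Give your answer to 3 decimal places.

Social marginal benefit = demand − MEC = 151.497 - 5.107q.
Set SMB = MC: 151.497 - 5.107q = 21.335 + 2.140q → q* = 17.9608.

q* = 17.961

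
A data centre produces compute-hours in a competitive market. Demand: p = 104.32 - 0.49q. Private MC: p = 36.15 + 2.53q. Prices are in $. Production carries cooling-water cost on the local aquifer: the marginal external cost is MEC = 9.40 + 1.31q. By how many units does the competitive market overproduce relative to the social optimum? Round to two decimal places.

Market equilibrium (private): 36.15 + 2.53q = 104.32 - 0.49q → q_m = 22.5728.
Social marginal cost = private MC + MEC = 45.55 + 3.84q.
Set SMC = demand: 45.55 + 3.84q = 104.32 - 0.49q → q* = 13.5727.
Gap = |22.5728 − 13.5727| = 9.0001.

9.00 units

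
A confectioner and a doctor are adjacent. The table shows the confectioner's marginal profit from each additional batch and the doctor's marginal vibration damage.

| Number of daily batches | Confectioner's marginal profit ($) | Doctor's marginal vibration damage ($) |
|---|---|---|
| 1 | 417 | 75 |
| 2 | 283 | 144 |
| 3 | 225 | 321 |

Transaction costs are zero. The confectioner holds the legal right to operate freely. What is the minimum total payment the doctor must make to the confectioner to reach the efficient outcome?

Left alone the confectioner would choose level 3 (marginal profit stays positive).
Efficient level: k* = 2 (marginal profit ≥ marginal vibration damage through 2).
The doctor must at least cover the confectioner's forgone profit from cutting 3→2: 225 = 225.

$225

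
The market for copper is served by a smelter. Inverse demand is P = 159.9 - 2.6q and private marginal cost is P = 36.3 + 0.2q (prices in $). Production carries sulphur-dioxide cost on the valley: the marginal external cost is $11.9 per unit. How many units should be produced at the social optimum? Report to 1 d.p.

Social marginal cost = private MC + MEC = 48.2 + 0.2q.
Set SMC = demand: 48.2 + 0.2q = 159.9 - 2.6q → q* = 39.8929.

q* = 39.9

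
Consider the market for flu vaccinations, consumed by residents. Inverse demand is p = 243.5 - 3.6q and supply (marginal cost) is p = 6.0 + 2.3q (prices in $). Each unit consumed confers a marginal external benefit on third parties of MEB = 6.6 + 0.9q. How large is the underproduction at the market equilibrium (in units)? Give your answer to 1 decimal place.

8.6 units

Market equilibrium (private): 6.0 + 2.3q = 243.5 - 3.6q → q_m = 40.2542.
Social marginal benefit = demand + MEB = 250.1 - 2.7q.
Set SMB = MC: 250.1 - 2.7q = 6.0 + 2.3q → q* = 48.8200.
Gap = |40.2542 − 48.8200| = 8.5658.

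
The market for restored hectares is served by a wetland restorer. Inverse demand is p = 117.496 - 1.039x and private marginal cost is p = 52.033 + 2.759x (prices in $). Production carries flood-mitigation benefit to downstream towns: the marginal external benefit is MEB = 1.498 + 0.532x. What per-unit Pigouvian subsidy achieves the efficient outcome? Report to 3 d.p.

Social marginal cost = private MC − MEB = 50.535 + 2.227x.
Set SMC = demand: 50.535 + 2.227x = 117.496 - 1.039x → x* = 20.5024.
The Pigouvian subsidy equals MEB at x*: 1.498 + 0.532×20.5024 = 12.4053.

subsidy = $12.405 per unit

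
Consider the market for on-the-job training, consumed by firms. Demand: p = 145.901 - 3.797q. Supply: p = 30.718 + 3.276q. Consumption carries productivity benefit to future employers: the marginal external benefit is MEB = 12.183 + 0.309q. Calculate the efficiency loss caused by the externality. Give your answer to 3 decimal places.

DWL = 21.907

Market equilibrium (private): 30.718 + 3.276q = 145.901 - 3.797q → q_m = 16.2849.
Social marginal benefit = demand + MEB = 158.084 - 3.488q.
Set SMB = MC: 158.084 - 3.488q = 30.718 + 3.276q → q* = 18.8300.
Between q* and q_m the wedge SMB − MC runs linearly from 0 to MEB(q_m), so the loss is a triangle.
DWL = ½ × 2.5451 × 17.2150 = 21.9069.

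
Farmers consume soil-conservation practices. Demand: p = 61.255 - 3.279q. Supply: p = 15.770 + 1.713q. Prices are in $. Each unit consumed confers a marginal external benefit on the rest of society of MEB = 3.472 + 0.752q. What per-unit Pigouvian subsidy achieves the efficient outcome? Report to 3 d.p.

subsidy = $12.155 per unit

Social marginal benefit = demand + MEB = 64.727 - 2.527q.
Set SMB = MC: 64.727 - 2.527q = 15.770 + 1.713q → q* = 11.5465.
The Pigouvian subsidy equals MEB at q*: 3.472 + 0.752×11.5465 = 12.1550.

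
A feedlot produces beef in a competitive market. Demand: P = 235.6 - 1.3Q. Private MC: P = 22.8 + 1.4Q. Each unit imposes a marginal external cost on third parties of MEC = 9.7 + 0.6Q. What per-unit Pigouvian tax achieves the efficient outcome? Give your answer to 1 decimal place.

tax = 46.6 per unit

Social marginal cost = private MC + MEC = 32.5 + 2.0Q.
Set SMC = demand: 32.5 + 2.0Q = 235.6 - 1.3Q → Q* = 61.5455.
The Pigouvian tax equals MEC at Q*: 9.7 + 0.6×61.5455 = 46.6273.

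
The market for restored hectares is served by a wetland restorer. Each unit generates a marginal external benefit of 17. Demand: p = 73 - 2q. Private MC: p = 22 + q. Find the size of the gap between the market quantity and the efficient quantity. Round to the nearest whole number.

Market equilibrium (private): 22 + q = 73 - 2q → q_m = 17.0000.
Social marginal cost = private MC − MEB = 5 + q.
Set SMC = demand: 5 + q = 73 - 2q → q* = 22.6667.
Gap = |17.0000 − 22.6667| = 5.6667.

6 units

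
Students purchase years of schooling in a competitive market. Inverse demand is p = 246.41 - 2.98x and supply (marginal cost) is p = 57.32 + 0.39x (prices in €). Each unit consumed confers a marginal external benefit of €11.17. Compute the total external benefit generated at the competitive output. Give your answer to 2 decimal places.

€626.75

Market equilibrium (private): 57.32 + 0.39x = 246.41 - 2.98x → x_m = 56.1098.
Total external benefit = MEB × x_m = 11.17 × 56.1098 = 626.7465.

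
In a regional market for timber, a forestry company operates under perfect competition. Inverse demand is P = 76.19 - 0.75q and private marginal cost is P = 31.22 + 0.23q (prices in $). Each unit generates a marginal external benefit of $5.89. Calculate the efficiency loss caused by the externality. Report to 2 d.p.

DWL = $17.70

Market equilibrium (private): 31.22 + 0.23q = 76.19 - 0.75q → q_m = 45.8878.
Social marginal cost = private MC − MEB = 25.33 + 0.23q.
Set SMC = demand: 25.33 + 0.23q = 76.19 - 0.75q → q* = 51.8980.
Between q* and q_m the wedge demand − SMC runs linearly from 0 to MEB(q_m), so the loss is a triangle.
DWL = ½ × 6.0102 × 5.8900 = 17.7000.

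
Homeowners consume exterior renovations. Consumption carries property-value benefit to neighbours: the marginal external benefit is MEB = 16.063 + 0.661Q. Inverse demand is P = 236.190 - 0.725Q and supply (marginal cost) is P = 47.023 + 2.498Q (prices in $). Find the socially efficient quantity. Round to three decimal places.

Social marginal benefit = demand + MEB = 252.253 - 0.064Q.
Set SMB = MC: 252.253 - 0.064Q = 47.023 + 2.498Q → Q* = 80.1054.

Q* = 80.105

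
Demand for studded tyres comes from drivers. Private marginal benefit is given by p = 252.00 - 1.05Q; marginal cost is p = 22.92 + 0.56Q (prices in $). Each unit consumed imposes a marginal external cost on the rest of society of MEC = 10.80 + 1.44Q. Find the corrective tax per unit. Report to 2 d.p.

tax = $113.86 per unit

Social marginal benefit = demand − MEC = 241.20 - 2.49Q.
Set SMB = MC: 241.20 - 2.49Q = 22.92 + 0.56Q → Q* = 71.5672.
The Pigouvian tax equals MEC at Q*: 10.80 + 1.44×71.5672 = 113.8568.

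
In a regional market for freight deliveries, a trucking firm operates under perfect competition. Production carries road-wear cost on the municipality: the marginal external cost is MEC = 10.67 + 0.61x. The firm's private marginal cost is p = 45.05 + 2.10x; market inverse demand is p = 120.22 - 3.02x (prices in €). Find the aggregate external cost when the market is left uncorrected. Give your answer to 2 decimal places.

Market equilibrium (private): 45.05 + 2.10x = 120.22 - 3.02x → x_m = 14.6816.
Total external cost = ∫₀^{x_m} (10.67 + 0.61x) dx = 10.67×14.6816 + ½×0.61×14.6816² = 222.3952.

€222.40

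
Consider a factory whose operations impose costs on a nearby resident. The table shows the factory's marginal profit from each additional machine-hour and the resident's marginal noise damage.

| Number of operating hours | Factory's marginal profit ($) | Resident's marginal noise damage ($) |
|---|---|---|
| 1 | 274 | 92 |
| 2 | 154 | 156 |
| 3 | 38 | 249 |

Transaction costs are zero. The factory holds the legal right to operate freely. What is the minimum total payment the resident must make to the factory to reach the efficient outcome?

$192

Left alone the factory would choose level 3 (marginal profit stays positive).
Efficient level: k* = 1 (marginal profit ≥ marginal noise damage through 1).
The resident must at least cover the factory's forgone profit from cutting 3→1: 154 + 38 = 192.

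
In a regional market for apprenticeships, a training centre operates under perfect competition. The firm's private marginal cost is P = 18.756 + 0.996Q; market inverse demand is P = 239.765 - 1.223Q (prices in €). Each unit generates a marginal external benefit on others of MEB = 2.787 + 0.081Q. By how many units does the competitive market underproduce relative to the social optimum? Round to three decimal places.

Market equilibrium (private): 18.756 + 0.996Q = 239.765 - 1.223Q → Q_m = 99.5985.
Social marginal cost = private MC − MEB = 15.969 + 0.915Q.
Set SMC = demand: 15.969 + 0.915Q = 239.765 - 1.223Q → Q* = 104.6754.
Gap = |99.5985 − 104.6754| = 5.0769.

5.077 units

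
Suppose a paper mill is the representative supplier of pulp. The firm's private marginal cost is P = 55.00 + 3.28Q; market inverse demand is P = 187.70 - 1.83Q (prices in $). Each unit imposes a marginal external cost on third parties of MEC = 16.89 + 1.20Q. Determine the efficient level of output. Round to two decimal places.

Social marginal cost = private MC + MEC = 71.89 + 4.48Q.
Set SMC = demand: 71.89 + 4.48Q = 187.70 - 1.83Q → Q* = 18.3534.

Q* = 18.35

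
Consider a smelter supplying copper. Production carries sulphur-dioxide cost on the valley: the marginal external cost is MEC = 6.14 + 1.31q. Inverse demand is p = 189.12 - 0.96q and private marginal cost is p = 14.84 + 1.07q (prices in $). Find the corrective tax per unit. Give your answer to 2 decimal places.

tax = $72.09 per unit

Social marginal cost = private MC + MEC = 20.98 + 2.38q.
Set SMC = demand: 20.98 + 2.38q = 189.12 - 0.96q → q* = 50.3413.
The Pigouvian tax equals MEC at q*: 6.14 + 1.31×50.3413 = 72.0871.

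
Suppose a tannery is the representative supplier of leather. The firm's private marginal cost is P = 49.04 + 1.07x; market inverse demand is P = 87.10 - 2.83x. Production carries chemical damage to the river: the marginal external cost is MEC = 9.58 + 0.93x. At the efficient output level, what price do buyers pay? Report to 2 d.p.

P = 70.41

Social marginal cost = private MC + MEC = 58.62 + 2.00x.
Set SMC = demand: 58.62 + 2.00x = 87.10 - 2.83x → x* = 5.8965.
Consumer price on the demand curve at x*: 87.10 − 2.83×5.8965 = 70.4129.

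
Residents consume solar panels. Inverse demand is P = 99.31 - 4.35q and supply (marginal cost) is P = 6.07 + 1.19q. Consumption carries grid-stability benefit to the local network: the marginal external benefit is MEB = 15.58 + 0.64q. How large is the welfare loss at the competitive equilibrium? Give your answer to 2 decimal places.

DWL = 70.86

Market equilibrium (private): 6.07 + 1.19q = 99.31 - 4.35q → q_m = 16.8303.
Social marginal benefit = demand + MEB = 114.89 - 3.71q.
Set SMB = MC: 114.89 - 3.71q = 6.07 + 1.19q → q* = 22.2082.
The welfare-loss triangle has base |q_m − q*| and height MEB(q_m) (the vertical gap between SMB and MC is zero at q* and MEB at q_m).
DWL = ½ × 5.3779 × 26.3514 = 70.8576.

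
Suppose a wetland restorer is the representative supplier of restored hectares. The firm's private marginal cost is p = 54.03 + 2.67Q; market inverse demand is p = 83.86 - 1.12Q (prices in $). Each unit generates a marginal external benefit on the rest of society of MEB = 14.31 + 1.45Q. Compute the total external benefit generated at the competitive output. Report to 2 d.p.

$157.54

Market equilibrium (private): 54.03 + 2.67Q = 83.86 - 1.12Q → Q_m = 7.8707.
Total external benefit = ∫₀^{Q_m} (14.31 + 1.45Q) dQ = 14.31×7.8707 + ½×1.45×7.8707² = 157.5420.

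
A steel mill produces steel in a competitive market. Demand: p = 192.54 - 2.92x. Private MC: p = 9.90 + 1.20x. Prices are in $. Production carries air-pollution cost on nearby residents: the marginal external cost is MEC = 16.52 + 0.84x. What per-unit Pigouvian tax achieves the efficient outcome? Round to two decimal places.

Social marginal cost = private MC + MEC = 26.42 + 2.04x.
Set SMC = demand: 26.42 + 2.04x = 192.54 - 2.92x → x* = 33.4919.
The Pigouvian tax equals MEC at x*: 16.52 + 0.84×33.4919 = 44.6532.

tax = $44.65 per unit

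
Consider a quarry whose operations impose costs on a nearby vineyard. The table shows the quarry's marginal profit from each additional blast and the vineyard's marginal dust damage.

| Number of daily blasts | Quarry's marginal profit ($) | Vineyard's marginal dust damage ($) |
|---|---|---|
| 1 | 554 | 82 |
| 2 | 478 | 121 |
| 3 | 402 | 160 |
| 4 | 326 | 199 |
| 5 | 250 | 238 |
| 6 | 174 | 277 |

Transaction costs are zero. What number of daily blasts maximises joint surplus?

Bargaining reaches the level where marginal profit last exceeds marginal dust damage.
That holds through level 5 (250 ≥ 238) but not at 6 (174 < 277).

5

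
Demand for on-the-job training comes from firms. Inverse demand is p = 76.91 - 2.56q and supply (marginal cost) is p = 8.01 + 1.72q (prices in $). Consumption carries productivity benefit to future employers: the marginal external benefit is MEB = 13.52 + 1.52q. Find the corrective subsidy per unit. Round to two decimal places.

Social marginal benefit = demand + MEB = 90.43 - 1.04q.
Set SMB = MC: 90.43 - 1.04q = 8.01 + 1.72q → q* = 29.8623.
The Pigouvian subsidy equals MEB at q*: 13.52 + 1.52×29.8623 = 58.9107.

subsidy = $58.91 per unit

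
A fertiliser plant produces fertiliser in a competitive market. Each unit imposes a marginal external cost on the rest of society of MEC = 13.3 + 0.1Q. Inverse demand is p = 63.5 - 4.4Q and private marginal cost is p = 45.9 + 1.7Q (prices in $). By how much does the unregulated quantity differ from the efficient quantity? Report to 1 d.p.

2.2 units

Market equilibrium (private): 45.9 + 1.7Q = 63.5 - 4.4Q → Q_m = 2.8852.
Social marginal cost = private MC + MEC = 59.2 + 1.8Q.
Set SMC = demand: 59.2 + 1.8Q = 63.5 - 4.4Q → Q* = 0.6935.
Gap = |2.8852 − 0.6935| = 2.1917.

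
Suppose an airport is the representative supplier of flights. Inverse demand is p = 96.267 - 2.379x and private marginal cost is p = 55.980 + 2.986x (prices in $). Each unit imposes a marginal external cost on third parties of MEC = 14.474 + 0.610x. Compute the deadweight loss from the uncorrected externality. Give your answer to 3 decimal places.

DWL = $30.383

Market equilibrium (private): 55.980 + 2.986x = 96.267 - 2.379x → x_m = 7.5092.
Social marginal cost = private MC + MEC = 70.454 + 3.596x.
Set SMC = demand: 70.454 + 3.596x = 96.267 - 2.379x → x* = 4.3202.
The welfare-loss triangle has base |x_m − x*| and height MEC(x_m) (the vertical gap between SMC and demand is zero at x* and MEC at x_m).
DWL = ½ × 3.1890 × 19.0546 = 30.3826.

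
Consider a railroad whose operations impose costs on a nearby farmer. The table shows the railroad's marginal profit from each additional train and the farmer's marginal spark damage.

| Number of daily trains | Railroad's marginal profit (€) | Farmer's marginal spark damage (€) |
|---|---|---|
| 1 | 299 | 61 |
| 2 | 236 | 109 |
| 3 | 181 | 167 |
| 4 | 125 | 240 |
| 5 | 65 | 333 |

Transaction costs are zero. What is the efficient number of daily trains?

Bargaining reaches the level where marginal profit last exceeds marginal spark damage.
That holds through level 3 (181 ≥ 167) but not at 4 (125 < 240).

3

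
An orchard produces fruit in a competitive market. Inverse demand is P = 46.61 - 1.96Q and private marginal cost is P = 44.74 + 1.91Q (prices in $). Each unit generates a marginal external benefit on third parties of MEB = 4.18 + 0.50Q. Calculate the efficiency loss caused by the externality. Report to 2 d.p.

Market equilibrium (private): 44.74 + 1.91Q = 46.61 - 1.96Q → Q_m = 0.4832.
Social marginal cost = private MC − MEB = 40.56 + 1.41Q.
Set SMC = demand: 40.56 + 1.41Q = 46.61 - 1.96Q → Q* = 1.7953.
The welfare-loss triangle has base |Q_m − Q*| and height MEB(Q_m) (the vertical gap between SMC and demand is zero at Q* and MEB at Q_m).
DWL = ½ × 1.3121 × 4.4216 = 2.9008.

DWL = $2.90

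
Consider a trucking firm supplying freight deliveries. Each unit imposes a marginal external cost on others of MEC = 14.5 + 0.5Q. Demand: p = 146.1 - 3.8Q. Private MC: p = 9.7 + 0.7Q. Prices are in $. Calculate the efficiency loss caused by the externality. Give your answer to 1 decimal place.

DWL = $87.9

Market equilibrium (private): 9.7 + 0.7Q = 146.1 - 3.8Q → Q_m = 30.3111.
Social marginal cost = private MC + MEC = 24.2 + 1.2Q.
Set SMC = demand: 24.2 + 1.2Q = 146.1 - 3.8Q → Q* = 24.3800.
The loss is the area between SMC and demand from Q* to Q_m; with linear curves that's a triangle of height MEC(Q_m).
DWL = ½ × 5.9311 × 29.6556 = 87.9452.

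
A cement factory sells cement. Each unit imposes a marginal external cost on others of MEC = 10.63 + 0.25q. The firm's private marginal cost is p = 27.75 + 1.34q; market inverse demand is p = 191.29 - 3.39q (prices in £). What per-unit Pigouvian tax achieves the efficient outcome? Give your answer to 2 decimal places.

Social marginal cost = private MC + MEC = 38.38 + 1.59q.
Set SMC = demand: 38.38 + 1.59q = 191.29 - 3.39q → q* = 30.7048.
The Pigouvian tax equals MEC at q*: 10.63 + 0.25×30.7048 = 18.3062.

tax = £18.31 per unit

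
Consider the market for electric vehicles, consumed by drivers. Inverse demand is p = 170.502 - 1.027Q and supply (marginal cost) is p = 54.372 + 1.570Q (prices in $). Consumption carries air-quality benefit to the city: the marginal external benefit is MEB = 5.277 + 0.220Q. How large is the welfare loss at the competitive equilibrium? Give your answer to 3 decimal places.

DWL = $48.055

Market equilibrium (private): 54.372 + 1.570Q = 170.502 - 1.027Q → Q_m = 44.7170.
Social marginal benefit = demand + MEB = 175.779 - 0.807Q.
Set SMB = MC: 175.779 - 0.807Q = 54.372 + 1.570Q → Q* = 51.0757.
The welfare-loss triangle has base |Q_m − Q*| and height MEB(Q_m) (the vertical gap between SMB and MC is zero at Q* and MEB at Q_m).
DWL = ½ × 6.3587 × 15.1147 = 48.0549.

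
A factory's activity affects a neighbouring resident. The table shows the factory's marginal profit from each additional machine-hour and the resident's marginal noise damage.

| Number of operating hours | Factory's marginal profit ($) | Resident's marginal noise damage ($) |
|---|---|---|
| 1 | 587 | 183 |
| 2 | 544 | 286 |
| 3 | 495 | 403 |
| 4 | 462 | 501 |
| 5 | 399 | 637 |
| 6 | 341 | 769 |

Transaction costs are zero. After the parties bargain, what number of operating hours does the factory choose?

Bargaining reaches the level where marginal profit last exceeds marginal noise damage.
That holds through level 3 (495 ≥ 403) but not at 4 (462 < 501).

3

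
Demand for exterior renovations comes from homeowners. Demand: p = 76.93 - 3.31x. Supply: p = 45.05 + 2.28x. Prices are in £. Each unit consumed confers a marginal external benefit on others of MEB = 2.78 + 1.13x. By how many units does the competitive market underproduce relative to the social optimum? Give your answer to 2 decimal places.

2.07 units

Market equilibrium (private): 45.05 + 2.28x = 76.93 - 3.31x → x_m = 5.7030.
Social marginal benefit = demand + MEB = 79.71 - 2.18x.
Set SMB = MC: 79.71 - 2.18x = 45.05 + 2.28x → x* = 7.7713.
Gap = |5.7030 − 7.7713| = 2.0683.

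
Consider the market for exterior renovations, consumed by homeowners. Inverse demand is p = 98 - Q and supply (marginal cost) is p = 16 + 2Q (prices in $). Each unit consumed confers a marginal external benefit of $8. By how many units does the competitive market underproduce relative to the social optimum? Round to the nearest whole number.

Market equilibrium (private): 16 + 2Q = 98 - Q → Q_m = 27.3333.
Social marginal benefit = demand + MEB = 106 - Q.
Set SMB = MC: 106 - Q = 16 + 2Q → Q* = 30.0000.
Gap = |27.3333 − 30.0000| = 2.6667.

3 units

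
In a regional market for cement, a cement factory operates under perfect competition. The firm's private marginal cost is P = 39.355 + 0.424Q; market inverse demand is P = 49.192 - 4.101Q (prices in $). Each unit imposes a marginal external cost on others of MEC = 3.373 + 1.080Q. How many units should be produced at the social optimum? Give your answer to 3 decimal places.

Social marginal cost = private MC + MEC = 42.728 + 1.504Q.
Set SMC = demand: 42.728 + 1.504Q = 49.192 - 4.101Q → Q* = 1.1533.

Q* = 1.153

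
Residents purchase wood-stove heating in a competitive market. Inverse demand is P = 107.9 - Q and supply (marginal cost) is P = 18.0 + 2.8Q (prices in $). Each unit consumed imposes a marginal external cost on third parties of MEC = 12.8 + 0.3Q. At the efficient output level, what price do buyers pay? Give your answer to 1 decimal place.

P = $89.1

Social marginal benefit = demand − MEC = 95.1 - 1.3Q.
Set SMB = MC: 95.1 - 1.3Q = 18.0 + 2.8Q → Q* = 18.8049.
Consumer price on the demand curve at Q*: 107.9 − 1.0×18.8049 = 89.0951.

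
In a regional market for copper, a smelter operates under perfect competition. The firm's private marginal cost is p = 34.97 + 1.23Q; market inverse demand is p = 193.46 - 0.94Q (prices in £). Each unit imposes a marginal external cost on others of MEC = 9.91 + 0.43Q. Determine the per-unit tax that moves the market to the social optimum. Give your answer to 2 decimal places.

tax = £34.48 per unit

Social marginal cost = private MC + MEC = 44.88 + 1.66Q.
Set SMC = demand: 44.88 + 1.66Q = 193.46 - 0.94Q → Q* = 57.1462.
The Pigouvian tax equals MEC at Q*: 9.91 + 0.43×57.1462 = 34.4829.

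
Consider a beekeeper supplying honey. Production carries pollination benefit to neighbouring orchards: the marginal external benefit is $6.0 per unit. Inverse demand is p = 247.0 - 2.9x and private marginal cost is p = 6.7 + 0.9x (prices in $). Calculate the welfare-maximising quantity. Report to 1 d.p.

Social marginal cost = private MC − MEB = 0.7 + 0.9x.
Set SMC = demand: 0.7 + 0.9x = 247.0 - 2.9x → x* = 64.8158.

x* = 64.8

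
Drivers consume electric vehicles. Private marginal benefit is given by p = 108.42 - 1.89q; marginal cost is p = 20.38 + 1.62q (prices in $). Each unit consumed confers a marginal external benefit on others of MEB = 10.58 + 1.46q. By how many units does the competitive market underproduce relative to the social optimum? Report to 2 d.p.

Market equilibrium (private): 20.38 + 1.62q = 108.42 - 1.89q → q_m = 25.0826.
Social marginal benefit = demand + MEB = 119.00 - 0.43q.
Set SMB = MC: 119.00 - 0.43q = 20.38 + 1.62q → q* = 48.1073.
Gap = |25.0826 − 48.1073| = 23.0247.

23.02 units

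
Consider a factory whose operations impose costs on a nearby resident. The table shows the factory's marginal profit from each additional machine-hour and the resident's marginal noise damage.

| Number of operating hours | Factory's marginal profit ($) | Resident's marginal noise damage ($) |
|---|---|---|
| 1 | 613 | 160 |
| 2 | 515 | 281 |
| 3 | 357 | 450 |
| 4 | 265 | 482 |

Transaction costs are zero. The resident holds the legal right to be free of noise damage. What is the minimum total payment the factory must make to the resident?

Efficient level: marginal profit ≥ marginal noise damage through level 2, so k* = 2.
With the resident holding the right, the factory must at least compensate total damage at k*: 160 + 281 = 441.

$441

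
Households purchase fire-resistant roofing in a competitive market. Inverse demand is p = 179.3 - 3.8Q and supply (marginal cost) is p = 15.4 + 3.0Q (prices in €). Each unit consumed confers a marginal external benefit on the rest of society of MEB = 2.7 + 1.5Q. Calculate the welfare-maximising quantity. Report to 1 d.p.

Social marginal benefit = demand + MEB = 182.0 - 2.3Q.
Set SMB = MC: 182.0 - 2.3Q = 15.4 + 3.0Q → Q* = 31.4340.

Q* = 31.4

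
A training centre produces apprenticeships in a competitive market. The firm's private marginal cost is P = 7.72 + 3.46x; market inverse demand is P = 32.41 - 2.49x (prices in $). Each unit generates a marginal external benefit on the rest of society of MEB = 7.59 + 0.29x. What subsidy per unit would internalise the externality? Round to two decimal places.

Social marginal cost = private MC − MEB = 0.13 + 3.17x.
Set SMC = demand: 0.13 + 3.17x = 32.41 - 2.49x → x* = 5.7032.
The Pigouvian subsidy equals MEB at x*: 7.59 + 0.29×5.7032 = 9.2439.

subsidy = $9.24 per unit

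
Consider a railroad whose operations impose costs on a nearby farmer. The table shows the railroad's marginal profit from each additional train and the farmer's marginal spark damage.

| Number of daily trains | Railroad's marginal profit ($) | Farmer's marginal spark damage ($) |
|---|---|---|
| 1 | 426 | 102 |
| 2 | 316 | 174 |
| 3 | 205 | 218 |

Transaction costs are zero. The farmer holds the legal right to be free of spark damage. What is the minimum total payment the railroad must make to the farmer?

$276

Efficient level: marginal profit ≥ marginal spark damage through level 2, so k* = 2.
With the farmer holding the right, the railroad must at least compensate total damage at k*: 102 + 174 = 276.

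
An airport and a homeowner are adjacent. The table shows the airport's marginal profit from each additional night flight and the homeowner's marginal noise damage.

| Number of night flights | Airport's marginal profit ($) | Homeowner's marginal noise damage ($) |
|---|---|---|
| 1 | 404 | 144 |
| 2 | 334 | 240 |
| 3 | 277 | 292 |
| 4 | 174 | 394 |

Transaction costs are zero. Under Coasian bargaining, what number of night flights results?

2

Bargaining reaches the level where marginal profit last exceeds marginal noise damage.
That holds through level 2 (334 ≥ 240) but not at 3 (277 < 292).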